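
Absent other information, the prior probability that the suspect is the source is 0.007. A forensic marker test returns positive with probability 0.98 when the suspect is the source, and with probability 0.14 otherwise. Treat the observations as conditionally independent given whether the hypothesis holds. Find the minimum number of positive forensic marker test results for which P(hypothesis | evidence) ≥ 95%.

5

Prior odds: 0.007 ÷ 0.993 = 7/993.
Likelihood ratio of a positive result = 0.98/0.14 = 7.
Target odds: 0.95 ÷ 0.05 = 19.
Need (7/993) × 7ⁿ ≥ 19, i.e. 7ⁿ ≥ 18867/7.
7⁴ = 2401 falls short of 18867/7 but 7⁵ = 16807 reaches it, so n = 5.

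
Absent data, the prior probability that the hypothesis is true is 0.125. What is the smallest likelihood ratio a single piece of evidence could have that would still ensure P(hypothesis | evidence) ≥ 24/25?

168

Prior odds = 0.125/0.875 = 1/7.
Target odds = 0.96/0.04 = 24.
Required Bayes factor = 24 ÷ (1/7) = 168.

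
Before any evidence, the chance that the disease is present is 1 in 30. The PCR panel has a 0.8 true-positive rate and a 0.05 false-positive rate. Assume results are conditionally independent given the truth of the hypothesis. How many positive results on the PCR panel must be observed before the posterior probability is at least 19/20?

3

Prior odds: (1/30) ÷ (29/30) = 1/29.
Likelihood ratio of a positive result = 0.8/0.05 = 16.
Target odds: 0.95 ÷ 0.05 = 19.
Require 16ⁿ ≥ 19 ÷ (1/29) = 551.
16² = 256 falls short of 551 but 16³ = 4096 reaches it, so n = 3.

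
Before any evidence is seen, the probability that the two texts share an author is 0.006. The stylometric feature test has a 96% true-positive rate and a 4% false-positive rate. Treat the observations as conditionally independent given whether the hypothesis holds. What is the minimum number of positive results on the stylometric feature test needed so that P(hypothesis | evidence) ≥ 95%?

Prior odds = 0.006/0.994 = 3/497.
Likelihood ratio of a positive result = 0.96/0.04 = 24.
Target posterior odds = 0.95/0.05 = 19.
Require 24ⁿ ≥ 19 ÷ (3/497) = 9443/3.
24² = 576 falls short of 9443/3 but 24³ = 13824 reaches it, so n = 3.

3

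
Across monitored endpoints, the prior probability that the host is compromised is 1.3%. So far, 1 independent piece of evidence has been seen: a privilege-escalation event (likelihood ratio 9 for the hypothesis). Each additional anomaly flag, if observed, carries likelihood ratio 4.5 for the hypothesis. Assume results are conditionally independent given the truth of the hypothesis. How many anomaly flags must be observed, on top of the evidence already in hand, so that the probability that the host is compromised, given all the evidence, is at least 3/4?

3

Prior odds = 0.013/0.987 = 13/987.
Bayes factor of the evidence already in hand = 9.
Odds after that evidence = (13/987) × 9 = 39/329.
Target odds = 0.75/0.25 = 3.
Need 4.5ⁿ ≥ 3 ÷ (39/329) = 329/13.
4.5² = 20.25 falls short of 329/13 but 4.5³ = 91.125 reaches it, so n = 3.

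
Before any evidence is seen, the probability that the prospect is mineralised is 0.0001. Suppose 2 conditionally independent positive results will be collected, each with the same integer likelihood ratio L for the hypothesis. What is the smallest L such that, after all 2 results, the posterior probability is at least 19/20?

Prior odds = 0.0001/0.9999 = 1/9999.
Target odds = 0.95/0.05 = 19.
Need L² ≥ 19 ÷ (1/9999) = 189981.
435² = 189225 < 189981 ≤ 190096 = 436², so L = 436.

436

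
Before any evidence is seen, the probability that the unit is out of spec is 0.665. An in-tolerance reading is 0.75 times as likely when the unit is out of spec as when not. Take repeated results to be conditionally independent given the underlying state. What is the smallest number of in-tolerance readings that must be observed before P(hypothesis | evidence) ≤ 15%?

9

Prior odds: 0.665 ÷ 0.335 = 133/67.
Likelihood ratio per in-tolerance reading = 0.75.
Target odds: 0.15 ÷ 0.85 = 3/17.
Require 0.75ⁿ ≤ 3/17 ÷ (133/67) = 201/2261.
0.75⁸ = 6561/65536 is still above 201/2261 but 0.75⁹ = 19683/262144 is at or below it, so n = 9.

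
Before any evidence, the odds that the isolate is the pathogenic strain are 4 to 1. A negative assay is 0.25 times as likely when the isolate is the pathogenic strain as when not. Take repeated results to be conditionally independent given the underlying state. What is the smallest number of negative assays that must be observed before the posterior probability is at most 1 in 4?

2

Prior odds = 4.
Likelihood ratio per negative assay = 0.25.
Target posterior odds = 0.25/0.75 = 1/3.
Require 0.25ⁿ ≤ 1/3 ÷ 4 = 1/12.
0.25¹ = 0.25 is still above 1/12 but 0.25² = 0.0625 is at or below it, so n = 2.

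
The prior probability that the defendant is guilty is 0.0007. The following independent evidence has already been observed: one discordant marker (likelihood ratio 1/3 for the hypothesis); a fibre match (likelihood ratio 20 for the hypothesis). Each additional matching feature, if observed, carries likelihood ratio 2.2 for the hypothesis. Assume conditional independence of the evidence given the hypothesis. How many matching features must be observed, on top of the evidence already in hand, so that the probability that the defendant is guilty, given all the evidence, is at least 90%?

10

Prior odds = 0.0007/0.9993 = 7/9993.
Combined Bayes factor of the evidence already in hand = (1/3) × 20 = 20/3.
Odds after that evidence = (7/9993) × 20/3 = 140/29979.
Target odds = 0.9/0.1 = 9.
Need 2.2ⁿ ≥ 9 ÷ (140/29979) = 269811/140.
2.2⁹ ≈1207.27 falls short of 269811/140 but 2.2¹⁰ ≈2655.99 reaches it, so n = 10.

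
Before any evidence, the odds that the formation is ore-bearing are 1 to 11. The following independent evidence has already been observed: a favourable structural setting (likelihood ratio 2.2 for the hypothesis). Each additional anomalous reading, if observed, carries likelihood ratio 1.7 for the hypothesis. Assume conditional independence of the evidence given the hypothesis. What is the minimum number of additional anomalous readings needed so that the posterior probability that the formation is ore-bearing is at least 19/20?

9

Prior odds = 1/11.
Bayes factor of the evidence already in hand = 2.2.
Odds after that evidence = (1/11) × 2.2 = 0.2.
Target odds = 0.95/0.05 = 19.
Need 1.7ⁿ ≥ 19 ÷ 0.2 = 95.
1.7⁸ ≈69.7576 falls short of 95 but 1.7⁹ ≈118.588 reaches it, so n = 9.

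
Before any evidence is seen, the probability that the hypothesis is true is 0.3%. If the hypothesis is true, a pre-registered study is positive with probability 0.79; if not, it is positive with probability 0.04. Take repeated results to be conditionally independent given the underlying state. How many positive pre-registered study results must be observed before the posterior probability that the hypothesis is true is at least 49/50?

Prior odds = 0.003/0.997 = 3/997.
Likelihood ratio of a positive = 0.79/0.04 = 19.75.
Target odds: 0.98 ÷ 0.02 = 49.
Require 19.75ⁿ ≥ 49 ÷ (3/997) = 48853/3.
19.75³ = 7703.734375 falls short of 48853/3 but 19.75⁴ = 38950081/256 reaches it, so n = 4.

4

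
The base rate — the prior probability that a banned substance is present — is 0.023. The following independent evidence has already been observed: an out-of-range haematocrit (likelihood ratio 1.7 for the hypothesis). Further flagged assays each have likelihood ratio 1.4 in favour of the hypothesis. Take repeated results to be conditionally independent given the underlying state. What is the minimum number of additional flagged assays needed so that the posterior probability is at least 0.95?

Prior odds = 0.023/0.977 = 23/977.
Bayes factor of the evidence already in hand = 1.7.
Odds after that evidence = (23/977) × 1.7 = 391/9770.
Target odds = 0.95/0.05 = 19.
Need 1.4ⁿ ≥ 19 ÷ (391/9770) = 185630/391.
1.4¹⁸ ≈426.879 falls short of 185630/391 but 1.4¹⁹ ≈597.63 reaches it, so n = 19.

19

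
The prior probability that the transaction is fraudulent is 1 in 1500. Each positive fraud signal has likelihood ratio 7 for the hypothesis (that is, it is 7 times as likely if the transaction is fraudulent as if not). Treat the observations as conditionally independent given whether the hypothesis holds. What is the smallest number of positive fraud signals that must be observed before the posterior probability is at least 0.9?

Prior odds = (1/1500)/(1499/1500) = 1/1499.
Likelihood ratio per positive fraud signal = 7.
Target odds: 0.9 ÷ 0.1 = 9.
Need (1/1499) × 7ⁿ ≥ 9, i.e. 7ⁿ ≥ 13491.
7⁴ = 2401 falls short of 13491 but 7⁵ = 16807 reaches it, so n = 5.

5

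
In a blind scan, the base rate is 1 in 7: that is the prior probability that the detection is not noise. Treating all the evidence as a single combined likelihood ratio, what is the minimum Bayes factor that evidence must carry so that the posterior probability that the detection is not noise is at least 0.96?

144

Prior odds = (1/7)/(6/7) = 1/6.
Target odds = 0.96/0.04 = 24.
Required Bayes factor = 24 ÷ (1/6) = 144.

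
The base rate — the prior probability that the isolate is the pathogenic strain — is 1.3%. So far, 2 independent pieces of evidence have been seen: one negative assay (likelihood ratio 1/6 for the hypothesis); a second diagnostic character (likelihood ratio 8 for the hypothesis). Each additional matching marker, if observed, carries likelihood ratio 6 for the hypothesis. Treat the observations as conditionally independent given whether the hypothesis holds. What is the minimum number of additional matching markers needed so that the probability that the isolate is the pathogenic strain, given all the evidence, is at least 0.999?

Prior odds = 0.013/0.987 = 13/987.
Combined Bayes factor of the evidence already in hand = (1/6) × 8 = 4/3.
Odds after that evidence = (13/987) × 4/3 = 52/2961.
Target odds = 0.999/0.001 = 999.
Need 6ⁿ ≥ 999 ÷ (52/2961) = 2958039/52.
6⁶ = 46656 falls short of 2958039/52 but 6⁷ = 279936 reaches it, so n = 7.

7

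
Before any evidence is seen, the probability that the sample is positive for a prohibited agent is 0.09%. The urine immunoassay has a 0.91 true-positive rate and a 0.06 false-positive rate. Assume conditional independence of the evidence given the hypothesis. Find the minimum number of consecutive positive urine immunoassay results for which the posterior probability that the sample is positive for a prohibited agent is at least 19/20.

4

Prior odds: 0.0009 ÷ 0.9991 = 9/9991.
Likelihood ratio of a positive result = 0.91/0.06 = 91/6.
Target odds: 0.95 ÷ 0.05 = 19.
Require (91/6)ⁿ ≥ 19 ÷ (9/9991) = 189829/9.
(91/6)³ = 753571/216 falls short of 189829/9 but (91/6)⁴ = 68574961/1296 reaches it, so n = 4.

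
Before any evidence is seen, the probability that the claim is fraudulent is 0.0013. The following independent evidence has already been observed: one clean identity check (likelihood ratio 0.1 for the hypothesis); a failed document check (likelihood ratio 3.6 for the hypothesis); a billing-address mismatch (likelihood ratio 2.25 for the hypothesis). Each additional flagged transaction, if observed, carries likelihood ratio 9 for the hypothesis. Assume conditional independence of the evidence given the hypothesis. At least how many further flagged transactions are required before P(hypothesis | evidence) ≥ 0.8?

Prior odds = 0.0013/0.9987 = 13/9987.
Combined Bayes factor of the evidence already in hand = 0.1 × 3.6 × 2.25 = 0.81.
Odds after that evidence = (13/9987) × 0.81 = 351/332900.
Target odds = 0.8/0.2 = 4.
Need 9ⁿ ≥ 4 ÷ (351/332900) = 1331600/351.
9³ = 729 falls short of 1331600/351 but 9⁴ = 6561 reaches it, so n = 4.

4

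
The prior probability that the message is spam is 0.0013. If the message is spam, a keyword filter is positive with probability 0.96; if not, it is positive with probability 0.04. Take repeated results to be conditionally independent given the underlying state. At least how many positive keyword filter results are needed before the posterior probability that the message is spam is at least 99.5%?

Prior odds = 0.0013/0.9987 = 13/9987.
Likelihood ratio of a positive = 0.96/0.04 = 24.
Target posterior odds = 0.995/0.005 = 199.
Need (13/9987) × 24ⁿ ≥ 199, i.e. 24ⁿ ≥ 1987413/13.
24³ = 13824 falls short of 1987413/13 but 24⁴ = 331776 reaches it, so n = 4.

4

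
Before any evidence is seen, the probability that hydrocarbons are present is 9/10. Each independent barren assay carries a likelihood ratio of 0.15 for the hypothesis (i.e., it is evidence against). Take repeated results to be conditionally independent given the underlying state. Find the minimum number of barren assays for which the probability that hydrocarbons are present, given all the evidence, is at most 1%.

4

Prior odds: 0.9 ÷ 0.1 = 9.
Likelihood ratio per barren assay = 0.15.
Target posterior odds = 0.01/0.99 = 1/99.
Require 0.15ⁿ ≤ 1/99 ÷ 9 = 1/891.
0.15³ = 0.003375 is still above 1/891 but 0.15⁴ = 81/160000 is at or below it, so n = 4.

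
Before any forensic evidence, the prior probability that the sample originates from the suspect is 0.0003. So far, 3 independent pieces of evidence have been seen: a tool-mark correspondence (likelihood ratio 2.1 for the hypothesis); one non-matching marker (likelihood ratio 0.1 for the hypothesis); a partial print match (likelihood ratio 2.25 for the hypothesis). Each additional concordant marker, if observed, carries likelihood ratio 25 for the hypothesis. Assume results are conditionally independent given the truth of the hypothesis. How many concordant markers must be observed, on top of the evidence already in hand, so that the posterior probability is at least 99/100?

Prior odds = 0.0003/0.9997 = 3/9997.
Combined Bayes factor of the evidence already in hand = 2.1 × 0.1 × 2.25 = 0.4725.
Odds after that evidence = (3/9997) × 0.4725 = 567/3998800.
Target odds = 0.99/0.01 = 99.
Need 25ⁿ ≥ 99 ÷ (567/3998800) = 43986800/63.
25⁴ = 390625 falls short of 43986800/63 but 25⁵ = 9765625 reaches it, so n = 5.

5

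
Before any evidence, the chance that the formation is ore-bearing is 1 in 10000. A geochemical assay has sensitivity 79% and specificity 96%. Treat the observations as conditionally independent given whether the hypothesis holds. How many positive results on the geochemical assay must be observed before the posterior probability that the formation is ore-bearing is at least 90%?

4

Prior odds: 0.0001 ÷ 0.9999 = 1/9999.
False-positive rate = 1 − 0.96 = 0.04; likelihood ratio of a positive = 0.79/0.04 = 19.75.
Target posterior odds = 0.9/0.1 = 9.
Require 19.75ⁿ ≥ 9 ÷ (1/9999) = 89991.
19.75³ = 7703.734375 falls short of 89991 but 19.75⁴ = 38950081/256 reaches it, so n = 4.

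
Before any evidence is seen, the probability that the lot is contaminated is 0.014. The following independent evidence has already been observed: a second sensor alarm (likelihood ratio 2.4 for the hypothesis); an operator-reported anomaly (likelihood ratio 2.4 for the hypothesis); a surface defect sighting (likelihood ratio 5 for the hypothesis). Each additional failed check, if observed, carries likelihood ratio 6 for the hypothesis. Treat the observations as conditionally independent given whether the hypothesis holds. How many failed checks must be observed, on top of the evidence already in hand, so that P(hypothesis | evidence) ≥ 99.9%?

5

Prior odds = 0.014/0.986 = 7/493.
Combined Bayes factor of the evidence already in hand = 2.4 × 2.4 × 5 = 28.8.
Odds after that evidence = (7/493) × 28.8 = 1008/2465.
Target odds = 0.999/0.001 = 999.
Need 6ⁿ ≥ 999 ÷ (1008/2465) = 273615/112.
6⁴ = 1296 falls short of 273615/112 but 6⁵ = 7776 reaches it, so n = 5.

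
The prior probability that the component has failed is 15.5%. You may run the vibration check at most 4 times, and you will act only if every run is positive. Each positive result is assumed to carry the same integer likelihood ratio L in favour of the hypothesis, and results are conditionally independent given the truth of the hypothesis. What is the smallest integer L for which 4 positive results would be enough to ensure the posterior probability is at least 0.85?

3

Prior odds = 0.155/0.845 = 31/169.
Target odds = 0.85/0.15 = 17/3.
Need L⁴ ≥ 17/3 ÷ (31/169) = 2873/93.
2⁴ = 16 < 2873/93 ≤ 81 = 3⁴, so L = 3.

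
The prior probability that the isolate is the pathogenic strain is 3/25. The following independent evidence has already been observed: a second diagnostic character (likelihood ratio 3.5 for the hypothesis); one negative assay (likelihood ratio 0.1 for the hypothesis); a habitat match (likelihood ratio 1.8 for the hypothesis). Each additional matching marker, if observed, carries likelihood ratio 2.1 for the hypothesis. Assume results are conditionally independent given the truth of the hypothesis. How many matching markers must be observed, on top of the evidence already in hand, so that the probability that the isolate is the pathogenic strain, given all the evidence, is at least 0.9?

Prior odds = 0.12/0.88 = 3/22.
Combined Bayes factor of the evidence already in hand = 3.5 × 0.1 × 1.8 = 0.63.
Odds after that evidence = (3/22) × 0.63 = 189/2200.
Target odds = 0.9/0.1 = 9.
Need 2.1ⁿ ≥ 9 ÷ (189/2200) = 2200/21.
2.1⁶ = 85766121/1000000 falls short of 2200/21 but 2.1⁷ ≈180.109 reaches it, so n = 7.

7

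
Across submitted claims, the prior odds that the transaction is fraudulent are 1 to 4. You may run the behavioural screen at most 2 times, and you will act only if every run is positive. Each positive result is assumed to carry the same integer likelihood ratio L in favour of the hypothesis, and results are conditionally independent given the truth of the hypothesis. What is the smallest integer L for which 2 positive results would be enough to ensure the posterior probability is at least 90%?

Prior odds = 0.25.
Target odds = 0.9/0.1 = 9.
Need L² ≥ 9 ÷ 0.25 = 36.
5² = 25 < 36 ≤ 36 = 6², so L = 6.

6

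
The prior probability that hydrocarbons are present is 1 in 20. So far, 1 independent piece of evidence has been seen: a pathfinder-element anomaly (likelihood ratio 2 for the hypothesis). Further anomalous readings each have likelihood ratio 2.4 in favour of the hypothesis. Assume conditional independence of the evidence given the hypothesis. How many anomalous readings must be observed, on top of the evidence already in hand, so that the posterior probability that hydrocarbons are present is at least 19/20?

6

Prior odds = 0.05/0.95 = 1/19.
Bayes factor of the evidence already in hand = 2.
Odds after that evidence = (1/19) × 2 = 2/19.
Target odds = 0.95/0.05 = 19.
Need 2.4ⁿ ≥ 19 ÷ (2/19) = 180.5.
2.4⁵ = 79.62624 falls short of 180.5 but 2.4⁶ = 2985984/15625 reaches it, so n = 6.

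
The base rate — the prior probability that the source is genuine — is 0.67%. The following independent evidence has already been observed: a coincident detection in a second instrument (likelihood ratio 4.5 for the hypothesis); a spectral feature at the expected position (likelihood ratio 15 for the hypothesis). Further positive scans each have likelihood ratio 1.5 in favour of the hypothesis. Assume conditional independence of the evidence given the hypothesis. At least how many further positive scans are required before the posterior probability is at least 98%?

12

Prior odds = 0.0067/0.9933 = 67/9933.
Combined Bayes factor of the evidence already in hand = 4.5 × 15 = 67.5.
Odds after that evidence = (67/9933) × 67.5 = 3015/6622.
Target odds = 0.98/0.02 = 49.
Need 1.5ⁿ ≥ 49 ÷ (3015/6622) = 324478/3015.
1.5¹¹ = 177147/2048 falls short of 324478/3015 but 1.5¹² = 531441/4096 reaches it, so n = 12.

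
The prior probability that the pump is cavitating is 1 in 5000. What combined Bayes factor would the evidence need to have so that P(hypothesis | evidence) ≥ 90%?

44991

Prior odds = 0.0002/0.9998 = 1/4999.
Target odds = 0.9/0.1 = 9.
Required Bayes factor = 9 ÷ (1/4999) = 44991.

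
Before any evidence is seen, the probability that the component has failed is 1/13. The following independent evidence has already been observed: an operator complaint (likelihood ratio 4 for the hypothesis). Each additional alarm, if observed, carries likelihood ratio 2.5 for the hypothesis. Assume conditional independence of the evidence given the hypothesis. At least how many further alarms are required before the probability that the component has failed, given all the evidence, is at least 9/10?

Prior odds = (1/13)/(12/13) = 1/12.
Bayes factor of the evidence already in hand = 4.
Odds after that evidence = (1/12) × 4 = 1/3.
Target odds = 0.9/0.1 = 9.
Need 2.5ⁿ ≥ 9 ÷ (1/3) = 27.
2.5³ = 15.625 falls short of 27 but 2.5⁴ = 39.0625 reaches it, so n = 4.

4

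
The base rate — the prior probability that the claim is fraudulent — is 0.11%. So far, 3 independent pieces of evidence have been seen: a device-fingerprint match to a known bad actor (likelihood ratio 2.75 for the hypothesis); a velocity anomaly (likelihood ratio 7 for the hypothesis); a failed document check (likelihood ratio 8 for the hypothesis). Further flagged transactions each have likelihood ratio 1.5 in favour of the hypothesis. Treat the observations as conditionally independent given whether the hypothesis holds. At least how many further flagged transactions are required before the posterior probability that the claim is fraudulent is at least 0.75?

8

Prior odds = 0.0011/0.9989 = 11/9989.
Combined Bayes factor of the evidence already in hand = 2.75 × 7 × 8 = 154.
Odds after that evidence = (11/9989) × 154 = 242/1427.
Target odds = 0.75/0.25 = 3.
Need 1.5ⁿ ≥ 3 ÷ (242/1427) = 4281/242.
1.5⁷ = 17.0859375 falls short of 4281/242 but 1.5⁸ = 25.62890625 reaches it, so n = 8.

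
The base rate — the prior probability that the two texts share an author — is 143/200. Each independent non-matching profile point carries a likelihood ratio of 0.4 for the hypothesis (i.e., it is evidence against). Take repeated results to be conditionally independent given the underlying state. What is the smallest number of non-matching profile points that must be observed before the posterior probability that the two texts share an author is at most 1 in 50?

Prior odds: 0.715 ÷ 0.285 = 143/57.
Likelihood ratio per non-matching profile point = 0.4.
Target odds: 0.02 ÷ 0.98 = 1/49.
Need (143/57) × 0.4ⁿ ≤ 1/49, i.e. 0.4ⁿ ≤ 57/7007.
0.4⁵ = 0.01024 is still above 57/7007 but 0.4⁶ = 64/15625 is at or below it, so n = 6.

6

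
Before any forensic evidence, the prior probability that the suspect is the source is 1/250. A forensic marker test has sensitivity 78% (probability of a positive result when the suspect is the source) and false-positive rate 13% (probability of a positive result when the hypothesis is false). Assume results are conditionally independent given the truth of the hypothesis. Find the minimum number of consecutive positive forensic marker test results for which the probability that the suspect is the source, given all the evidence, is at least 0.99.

Prior odds: 0.004 ÷ 0.996 = 1/249.
Likelihood ratio of a positive result = 0.78/0.13 = 6.
Target posterior odds = 0.99/0.01 = 99.
Require 6ⁿ ≥ 99 ÷ (1/249) = 24651.
6⁵ = 7776 falls short of 24651 but 6⁶ = 46656 reaches it, so n = 6.

6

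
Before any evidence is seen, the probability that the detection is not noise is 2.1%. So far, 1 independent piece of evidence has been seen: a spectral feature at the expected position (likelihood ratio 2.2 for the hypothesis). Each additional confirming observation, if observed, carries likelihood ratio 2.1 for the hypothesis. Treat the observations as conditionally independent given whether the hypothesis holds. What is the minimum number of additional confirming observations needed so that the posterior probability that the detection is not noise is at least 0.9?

Prior odds = 0.021/0.979 = 21/979.
Bayes factor of the evidence already in hand = 2.2.
Odds after that evidence = (21/979) × 2.2 = 21/445.
Target odds = 0.9/0.1 = 9.
Need 2.1ⁿ ≥ 9 ÷ (21/445) = 1335/7.
2.1⁷ ≈180.109 falls short of 1335/7 but 2.1⁸ ≈378.229 reaches it, so n = 8.

8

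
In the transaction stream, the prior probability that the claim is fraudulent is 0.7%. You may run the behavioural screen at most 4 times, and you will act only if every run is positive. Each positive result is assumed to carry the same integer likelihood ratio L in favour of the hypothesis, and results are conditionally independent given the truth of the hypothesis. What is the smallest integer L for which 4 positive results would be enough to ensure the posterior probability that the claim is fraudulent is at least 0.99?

11

Prior odds = 0.007/0.993 = 7/993.
Target odds = 0.99/0.01 = 99.
Need L⁴ ≥ 99 ÷ (7/993) = 98307/7.
10⁴ = 10000 < 98307/7 ≤ 14641 = 11⁴, so L = 11.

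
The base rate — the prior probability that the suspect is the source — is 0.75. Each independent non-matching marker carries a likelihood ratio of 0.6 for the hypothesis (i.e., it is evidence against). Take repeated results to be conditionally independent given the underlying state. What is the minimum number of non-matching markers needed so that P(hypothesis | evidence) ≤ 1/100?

Prior odds: 0.75 ÷ 0.25 = 3.
Likelihood ratio per non-matching marker = 0.6.
Target odds: 0.01 ÷ 0.99 = 1/99.
Need 3 × 0.6ⁿ ≤ 1/99, i.e. 0.6ⁿ ≤ 1/297.
0.6¹¹ = 177147/48828125 is still above 1/297 but 0.6¹² = 531441/244140625 is at or below it, so n = 12.

12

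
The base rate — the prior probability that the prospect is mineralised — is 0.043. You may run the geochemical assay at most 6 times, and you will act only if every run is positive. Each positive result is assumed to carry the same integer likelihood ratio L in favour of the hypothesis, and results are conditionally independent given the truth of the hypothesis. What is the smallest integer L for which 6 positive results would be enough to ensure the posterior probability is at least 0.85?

Prior odds = 0.043/0.957 = 43/957.
Target odds = 0.85/0.15 = 17/3.
Need L⁶ ≥ 17/3 ÷ (43/957) = 5423/43.
2⁶ = 64 < 5423/43 ≤ 729 = 3⁶, so L = 3.

3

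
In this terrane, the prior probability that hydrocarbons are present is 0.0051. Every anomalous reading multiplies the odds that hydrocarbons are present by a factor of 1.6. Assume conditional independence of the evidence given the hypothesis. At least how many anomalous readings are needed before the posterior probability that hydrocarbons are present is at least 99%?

21

Prior odds = 0.0051/0.9949 = 51/9949.
Likelihood ratio per anomalous reading = 1.6.
Target posterior odds = 0.99/0.01 = 99.
Require 1.6ⁿ ≥ 99 ÷ (51/9949) = 328317/17.
1.6²⁰ ≈12089.3 falls short of 328317/17 but 1.6²¹ ≈19342.8 reaches it, so n = 21.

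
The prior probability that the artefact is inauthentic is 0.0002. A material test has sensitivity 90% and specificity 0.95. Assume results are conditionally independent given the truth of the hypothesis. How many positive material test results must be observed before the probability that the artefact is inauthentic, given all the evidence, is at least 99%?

5

Prior odds: 0.0002 ÷ 0.9998 = 1/4999.
False-positive rate = 1 − 0.95 = 0.05; likelihood ratio of a positive = 0.9/0.05 = 18.
Target posterior odds = 0.99/0.01 = 99.
Need (1/4999) × 18ⁿ ≥ 99, i.e. 18ⁿ ≥ 494901.
18⁴ = 104976 falls short of 494901 but 18⁵ = 1889568 reaches it, so n = 5.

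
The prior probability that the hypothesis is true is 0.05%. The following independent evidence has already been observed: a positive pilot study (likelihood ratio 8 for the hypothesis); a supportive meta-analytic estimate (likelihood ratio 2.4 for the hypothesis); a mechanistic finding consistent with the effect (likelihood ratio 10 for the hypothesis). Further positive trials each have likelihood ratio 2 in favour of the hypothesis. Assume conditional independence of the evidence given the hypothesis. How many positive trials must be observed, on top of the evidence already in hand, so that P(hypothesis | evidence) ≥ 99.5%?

12

Prior odds = 0.0005/0.9995 = 1/1999.
Combined Bayes factor of the evidence already in hand = 8 × 2.4 × 10 = 192.
Odds after that evidence = (1/1999) × 192 = 192/1999.
Target odds = 0.995/0.005 = 199.
Need 2ⁿ ≥ 199 ÷ (192/1999) = 397801/192.
2¹¹ = 2048 falls short of 397801/192 but 2¹² = 4096 reaches it, so n = 12.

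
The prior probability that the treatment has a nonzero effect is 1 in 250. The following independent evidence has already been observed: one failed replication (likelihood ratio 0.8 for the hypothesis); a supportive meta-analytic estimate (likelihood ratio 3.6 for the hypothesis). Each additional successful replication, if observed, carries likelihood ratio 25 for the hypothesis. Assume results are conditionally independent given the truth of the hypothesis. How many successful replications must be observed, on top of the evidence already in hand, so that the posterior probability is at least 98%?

3

Prior odds = 0.004/0.996 = 1/249.
Combined Bayes factor of the evidence already in hand = 0.8 × 3.6 = 2.88.
Odds after that evidence = (1/249) × 2.88 = 24/2075.
Target odds = 0.98/0.02 = 49.
Need 25ⁿ ≥ 49 ÷ (24/2075) = 101675/24.
25² = 625 falls short of 101675/24 but 25³ = 15625 reaches it, so n = 3.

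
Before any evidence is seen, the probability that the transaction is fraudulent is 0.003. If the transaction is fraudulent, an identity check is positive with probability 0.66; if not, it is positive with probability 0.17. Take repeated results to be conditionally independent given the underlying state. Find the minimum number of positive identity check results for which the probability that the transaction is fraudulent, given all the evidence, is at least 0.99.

8

Prior odds: 0.003 ÷ 0.997 = 3/997.
Likelihood ratio of a positive = 0.66/0.17 = 66/17.
Target odds: 0.99 ÷ 0.01 = 99.
Require (66/17)ⁿ ≥ 99 ÷ (3/997) = 32901.
(66/17)⁷ ≈13294.3 falls short of 32901 but (66/17)⁸ ≈51613.1 reaches it, so n = 8.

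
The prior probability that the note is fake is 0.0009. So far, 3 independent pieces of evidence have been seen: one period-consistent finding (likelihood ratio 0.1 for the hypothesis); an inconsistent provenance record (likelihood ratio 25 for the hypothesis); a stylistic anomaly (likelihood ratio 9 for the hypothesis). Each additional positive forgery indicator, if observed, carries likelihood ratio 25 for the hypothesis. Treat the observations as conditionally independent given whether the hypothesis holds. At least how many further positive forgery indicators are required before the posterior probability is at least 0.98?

3

Prior odds = 0.0009/0.9991 = 9/9991.
Combined Bayes factor of the evidence already in hand = 0.1 × 25 × 9 = 22.5.
Odds after that evidence = (9/9991) × 22.5 = 405/19982.
Target odds = 0.98/0.02 = 49.
Need 25ⁿ ≥ 49 ÷ (405/19982) = 979118/405.
25² = 625 falls short of 979118/405 but 25³ = 15625 reaches it, so n = 3.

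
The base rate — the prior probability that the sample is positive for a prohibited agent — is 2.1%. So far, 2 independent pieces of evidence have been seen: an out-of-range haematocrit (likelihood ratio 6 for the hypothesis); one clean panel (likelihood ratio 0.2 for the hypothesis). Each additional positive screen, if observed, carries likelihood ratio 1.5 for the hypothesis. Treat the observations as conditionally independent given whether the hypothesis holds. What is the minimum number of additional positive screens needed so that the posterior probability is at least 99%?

21

Prior odds = 0.021/0.979 = 21/979.
Combined Bayes factor of the evidence already in hand = 6 × 0.2 = 1.2.
Odds after that evidence = (21/979) × 1.2 = 126/4895.
Target odds = 0.99/0.01 = 99.
Need 1.5ⁿ ≥ 99 ÷ (126/4895) = 53845/14.
1.5²⁰ ≈3325.26 falls short of 53845/14 but 1.5²¹ ≈4987.89 reaches it, so n = 21.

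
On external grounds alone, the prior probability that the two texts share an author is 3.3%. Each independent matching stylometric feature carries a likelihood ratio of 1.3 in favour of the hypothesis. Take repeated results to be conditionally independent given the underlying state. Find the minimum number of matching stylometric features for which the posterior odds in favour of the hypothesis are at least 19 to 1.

Prior odds = 0.033/0.967 = 33/967.
Likelihood ratio per matching stylometric feature = 1.3.
Target odds = 19.
Need (33/967) × 1.3ⁿ ≥ 19, i.e. 1.3ⁿ ≥ 18373/33.
1.3²⁴ ≈542.801 falls short of 18373/33 but 1.3²⁵ ≈705.641 reaches it, so n = 25.

25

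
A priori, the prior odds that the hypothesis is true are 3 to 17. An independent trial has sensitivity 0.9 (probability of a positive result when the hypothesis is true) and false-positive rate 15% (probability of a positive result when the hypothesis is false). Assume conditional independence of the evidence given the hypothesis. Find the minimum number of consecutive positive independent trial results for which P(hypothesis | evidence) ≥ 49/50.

4

Prior odds = 3/17.
Likelihood ratio of a positive result = 0.9/0.15 = 6.
Target odds: 0.98 ÷ 0.02 = 49.
Need (3/17) × 6ⁿ ≥ 49, i.e. 6ⁿ ≥ 833/3.
6³ = 216 falls short of 833/3 but 6⁴ = 1296 reaches it, so n = 4.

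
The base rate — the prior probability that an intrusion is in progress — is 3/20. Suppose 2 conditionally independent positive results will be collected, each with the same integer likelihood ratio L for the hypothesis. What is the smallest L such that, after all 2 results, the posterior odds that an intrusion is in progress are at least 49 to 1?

Prior odds = 0.15/0.85 = 3/17.
Target odds = 49.
Need L² ≥ 49 ÷ (3/17) = 833/3.
16² = 256 < 833/3 ≤ 289 = 17², so L = 17.

17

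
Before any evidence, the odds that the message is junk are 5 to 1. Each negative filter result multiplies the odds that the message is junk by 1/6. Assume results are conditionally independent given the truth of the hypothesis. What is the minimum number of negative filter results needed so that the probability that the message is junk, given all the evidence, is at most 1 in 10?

3

Prior odds = 5.
Likelihood ratio per negative filter result = 1/6.
Target odds: 0.1 ÷ 0.9 = 1/9.
Require (1/6)ⁿ ≤ 1/9 ÷ 5 = 1/45.
(1/6)² = 1/36 is still above 1/45 but (1/6)³ = 1/216 is at or below it, so n = 3.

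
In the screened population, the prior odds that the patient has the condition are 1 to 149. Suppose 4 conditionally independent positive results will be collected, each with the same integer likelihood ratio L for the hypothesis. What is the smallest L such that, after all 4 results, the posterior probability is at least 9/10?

Prior odds = 1/149.
Target odds = 0.9/0.1 = 9.
Need L⁴ ≥ 9 ÷ (1/149) = 1341.
6⁴ = 1296 < 1341 ≤ 2401 = 7⁴, so L = 7.

7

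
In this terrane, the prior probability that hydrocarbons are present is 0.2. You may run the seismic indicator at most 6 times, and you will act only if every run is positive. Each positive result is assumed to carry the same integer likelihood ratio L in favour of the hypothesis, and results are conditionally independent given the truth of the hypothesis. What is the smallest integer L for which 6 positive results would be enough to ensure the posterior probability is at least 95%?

3

Prior odds = 0.2/0.8 = 0.25.
Target odds = 0.95/0.05 = 19.
Need L⁶ ≥ 19 ÷ 0.25 = 76.
2⁶ = 64 < 76 ≤ 729 = 3⁶, so L = 3.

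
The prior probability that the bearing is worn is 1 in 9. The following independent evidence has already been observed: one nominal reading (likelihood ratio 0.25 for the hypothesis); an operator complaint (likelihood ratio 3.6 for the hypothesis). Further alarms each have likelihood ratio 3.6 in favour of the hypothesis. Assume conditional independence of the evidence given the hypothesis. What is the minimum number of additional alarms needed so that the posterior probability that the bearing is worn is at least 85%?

Prior odds = (1/9)/(8/9) = 0.125.
Combined Bayes factor of the evidence already in hand = 0.25 × 3.6 = 0.9.
Odds after that evidence = 0.125 × 0.9 = 0.1125.
Target odds = 0.85/0.15 = 17/3.
Need 3.6ⁿ ≥ 17/3 ÷ 0.1125 = 1360/27.
3.6³ = 46.656 falls short of 1360/27 but 3.6⁴ = 167.9616 reaches it, so n = 4.

4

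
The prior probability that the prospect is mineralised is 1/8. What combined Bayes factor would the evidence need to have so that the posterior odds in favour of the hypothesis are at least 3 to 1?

Prior odds = 0.125/0.875 = 1/7.
Target odds = 3.
Required Bayes factor = 3 ÷ (1/7) = 21.

21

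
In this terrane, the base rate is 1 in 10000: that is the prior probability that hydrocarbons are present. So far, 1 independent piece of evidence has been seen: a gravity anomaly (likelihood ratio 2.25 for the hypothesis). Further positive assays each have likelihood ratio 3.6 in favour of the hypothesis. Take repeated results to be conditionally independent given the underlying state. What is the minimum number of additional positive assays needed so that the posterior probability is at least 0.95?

Prior odds = 0.0001/0.9999 = 1/9999.
Bayes factor of the evidence already in hand = 2.25.
Odds after that evidence = (1/9999) × 2.25 = 1/4444.
Target odds = 0.95/0.05 = 19.
Need 3.6ⁿ ≥ 19 ÷ (1/4444) = 84436.
3.6⁸ ≈28211.1 falls short of 84436 but 3.6⁹ ≈101560 reaches it, so n = 9.

9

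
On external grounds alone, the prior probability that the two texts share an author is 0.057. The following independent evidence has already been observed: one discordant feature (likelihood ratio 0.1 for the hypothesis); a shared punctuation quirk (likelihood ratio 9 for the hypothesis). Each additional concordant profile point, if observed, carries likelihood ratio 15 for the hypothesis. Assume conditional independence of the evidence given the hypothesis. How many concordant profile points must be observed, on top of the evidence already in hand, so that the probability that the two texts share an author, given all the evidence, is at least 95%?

Prior odds = 0.057/0.943 = 57/943.
Combined Bayes factor of the evidence already in hand = 0.1 × 9 = 0.9.
Odds after that evidence = (57/943) × 0.9 = 513/9430.
Target odds = 0.95/0.05 = 19.
Need 15ⁿ ≥ 19 ÷ (513/9430) = 9430/27.
15² = 225 falls short of 9430/27 but 15³ = 3375 reaches it, so n = 3.

3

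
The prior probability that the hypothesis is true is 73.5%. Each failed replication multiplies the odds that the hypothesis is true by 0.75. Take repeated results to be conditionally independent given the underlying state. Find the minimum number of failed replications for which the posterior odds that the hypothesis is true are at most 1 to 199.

Prior odds = 0.735/0.265 = 147/53.
Likelihood ratio per failed replication = 0.75.
Target odds = 1/199.
Require 0.75ⁿ ≤ 1/199 ÷ (147/53) = 53/29253.
0.75²¹ ≈0.00237841 is still above 53/29253 but 0.75²² ≈0.00178381 is at or below it, so n = 22.

22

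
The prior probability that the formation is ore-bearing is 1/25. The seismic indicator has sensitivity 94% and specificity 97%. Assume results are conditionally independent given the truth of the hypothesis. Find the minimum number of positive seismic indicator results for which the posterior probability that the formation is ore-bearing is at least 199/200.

3

Prior odds: 0.04 ÷ 0.96 = 1/24.
False-positive rate = 1 − 0.97 = 0.03; likelihood ratio of a positive = 0.94/0.03 = 94/3.
Target posterior odds = 0.995/0.005 = 199.
Need (1/24) × (94/3)ⁿ ≥ 199, i.e. (94/3)ⁿ ≥ 4776.
(94/3)² = 8836/9 falls short of 4776 but (94/3)³ = 830584/27 reaches it, so n = 3.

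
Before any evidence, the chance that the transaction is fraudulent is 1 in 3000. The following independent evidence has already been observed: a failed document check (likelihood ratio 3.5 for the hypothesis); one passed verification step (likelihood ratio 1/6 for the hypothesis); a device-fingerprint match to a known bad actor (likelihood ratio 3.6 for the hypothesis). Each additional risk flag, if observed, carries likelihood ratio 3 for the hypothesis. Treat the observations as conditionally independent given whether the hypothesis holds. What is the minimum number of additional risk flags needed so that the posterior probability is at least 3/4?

8

Prior odds = (1/3000)/(2999/3000) = 1/2999.
Combined Bayes factor of the evidence already in hand = 3.5 × (1/6) × 3.6 = 2.1.
Odds after that evidence = (1/2999) × 2.1 = 21/29990.
Target odds = 0.75/0.25 = 3.
Need 3ⁿ ≥ 3 ÷ (21/29990) = 29990/7.
3⁷ = 2187 falls short of 29990/7 but 3⁸ = 6561 reaches it, so n = 8.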